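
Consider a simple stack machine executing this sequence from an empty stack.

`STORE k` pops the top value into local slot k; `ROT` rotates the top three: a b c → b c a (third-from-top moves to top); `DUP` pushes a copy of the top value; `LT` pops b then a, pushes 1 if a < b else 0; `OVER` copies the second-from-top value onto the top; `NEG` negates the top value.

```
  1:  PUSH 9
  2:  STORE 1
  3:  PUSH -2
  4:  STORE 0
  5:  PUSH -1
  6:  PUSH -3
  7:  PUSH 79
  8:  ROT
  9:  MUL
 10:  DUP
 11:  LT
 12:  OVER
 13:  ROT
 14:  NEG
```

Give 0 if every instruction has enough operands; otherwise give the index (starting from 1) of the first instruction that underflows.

0

PUSH 9  -> 9
STORE 1 -> (empty)
PUSH -2 -> -2
STORE 0 -> (empty)
PUSH -1 -> -1
PUSH -3 -> -1 -3
PUSH 79 -> -1 -3 79
ROT     -> -3 79 -1
MUL     -> -3 -79
DUP     -> -3 -79 -79
LT      -> -3 0
OVER    -> -3 0 -3
ROT     -> 0 -3 -3
NEG     -> 0 -3 3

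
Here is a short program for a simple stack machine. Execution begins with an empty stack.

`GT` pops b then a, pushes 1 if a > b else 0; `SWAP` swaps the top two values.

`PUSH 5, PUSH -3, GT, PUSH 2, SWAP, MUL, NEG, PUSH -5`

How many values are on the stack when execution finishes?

2

PUSH 5  -> [5]
PUSH -3 -> [5, -3]
GT      -> [1]
PUSH 2  -> [1, 2]
SWAP    -> [2, 1]
MUL     -> [2]
NEG     -> [-2]
PUSH -5 -> [-2, -5]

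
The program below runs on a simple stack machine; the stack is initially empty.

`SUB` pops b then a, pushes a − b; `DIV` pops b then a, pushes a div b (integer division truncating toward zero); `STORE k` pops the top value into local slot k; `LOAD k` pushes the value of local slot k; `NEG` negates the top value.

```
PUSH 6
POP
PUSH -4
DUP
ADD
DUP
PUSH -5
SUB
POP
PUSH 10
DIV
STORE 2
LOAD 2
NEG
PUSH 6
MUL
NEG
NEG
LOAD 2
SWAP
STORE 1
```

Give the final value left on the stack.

0

PUSH 6  → 6
POP     → (empty)
PUSH -4 → -4
DUP     → -4 -4
ADD     → -8
DUP     → -8 -8
PUSH -5 → -8 -8 -5
SUB     → -8 -3
POP     → -8
PUSH 10 → -8 10
DIV     → 0
STORE 2 → (empty)
LOAD 2  → 0
NEG     → 0
PUSH 6  → 0 6
MUL     → 0
NEG     → 0
NEG     → 0
LOAD 2  → 0 0
SWAP    → 0 0
STORE 1 → 0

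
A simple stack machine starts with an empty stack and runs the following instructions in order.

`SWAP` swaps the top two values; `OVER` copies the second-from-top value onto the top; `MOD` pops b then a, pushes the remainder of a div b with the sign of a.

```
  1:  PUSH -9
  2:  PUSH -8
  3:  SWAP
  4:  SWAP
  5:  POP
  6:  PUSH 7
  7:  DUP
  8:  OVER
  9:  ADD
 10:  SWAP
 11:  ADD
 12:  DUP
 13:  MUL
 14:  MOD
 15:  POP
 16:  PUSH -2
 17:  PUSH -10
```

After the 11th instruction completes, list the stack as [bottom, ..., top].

[-9, 21]

PUSH -9  [-9]
PUSH -8  [-9, -8]
SWAP     [-8, -9]
SWAP     [-9, -8]
POP      [-9]
PUSH 7   [-9, 7]
DUP      [-9, 7, 7]
OVER     [-9, 7, 7, 7]
ADD      [-9, 7, 14]
SWAP     [-9, 14, 7]
ADD      [-9, 21]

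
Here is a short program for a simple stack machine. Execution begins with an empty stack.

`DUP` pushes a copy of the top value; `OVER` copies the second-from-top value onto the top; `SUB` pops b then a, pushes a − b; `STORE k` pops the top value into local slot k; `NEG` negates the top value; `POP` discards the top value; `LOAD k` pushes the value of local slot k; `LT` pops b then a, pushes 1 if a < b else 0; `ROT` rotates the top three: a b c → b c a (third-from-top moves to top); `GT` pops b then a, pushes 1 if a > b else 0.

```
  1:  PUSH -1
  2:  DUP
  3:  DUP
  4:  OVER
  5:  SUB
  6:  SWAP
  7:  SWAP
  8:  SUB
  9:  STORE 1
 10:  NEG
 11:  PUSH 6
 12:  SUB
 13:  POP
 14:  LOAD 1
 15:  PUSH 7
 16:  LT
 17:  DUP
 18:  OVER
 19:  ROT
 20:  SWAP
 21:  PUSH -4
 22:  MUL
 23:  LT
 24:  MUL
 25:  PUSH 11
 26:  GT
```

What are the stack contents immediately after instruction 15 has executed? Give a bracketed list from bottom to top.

PUSH -1  [-1]
DUP      [-1, -1]
DUP      [-1, -1, -1]
OVER     [-1, -1, -1, -1]
SUB      [-1, -1, 0]
SWAP     [-1, 0, -1]
SWAP     [-1, -1, 0]
SUB      [-1, -1]
STORE 1  [-1]
NEG      [1]
PUSH 6   [1, 6]
SUB      [-5]
POP      []
LOAD 1   [-1]
PUSH 7   [-1, 7]

[-1, 7]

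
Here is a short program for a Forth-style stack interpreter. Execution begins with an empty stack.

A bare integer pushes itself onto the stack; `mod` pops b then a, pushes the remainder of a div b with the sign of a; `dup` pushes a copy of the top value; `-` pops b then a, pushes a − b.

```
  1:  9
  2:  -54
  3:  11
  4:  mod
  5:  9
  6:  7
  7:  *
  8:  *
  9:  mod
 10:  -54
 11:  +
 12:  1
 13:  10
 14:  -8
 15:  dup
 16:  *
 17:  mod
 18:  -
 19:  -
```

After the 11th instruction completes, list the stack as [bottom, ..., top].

9    [9]
-54  [9, -54]
11   [9, -54, 11]
mod  [9, -10]
9    [9, -10, 9]
7    [9, -10, 9, 7]
*    [9, -10, 63]
*    [9, -630]
mod  [9]
-54  [9, -54]
+    [-45]

[-45]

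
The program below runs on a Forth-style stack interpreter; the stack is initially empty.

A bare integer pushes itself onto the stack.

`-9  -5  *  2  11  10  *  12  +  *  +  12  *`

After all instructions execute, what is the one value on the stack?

3468

-9 : [-9]
-5 : [-9, -5]
*  : [45]
2  : [45, 2]
11 : [45, 2, 11]
10 : [45, 2, 11, 10]
*  : [45, 2, 110]
12 : [45, 2, 110, 12]
+  : [45, 2, 122]
*  : [45, 244]
+  : [289]
12 : [289, 12]
*  : [3468]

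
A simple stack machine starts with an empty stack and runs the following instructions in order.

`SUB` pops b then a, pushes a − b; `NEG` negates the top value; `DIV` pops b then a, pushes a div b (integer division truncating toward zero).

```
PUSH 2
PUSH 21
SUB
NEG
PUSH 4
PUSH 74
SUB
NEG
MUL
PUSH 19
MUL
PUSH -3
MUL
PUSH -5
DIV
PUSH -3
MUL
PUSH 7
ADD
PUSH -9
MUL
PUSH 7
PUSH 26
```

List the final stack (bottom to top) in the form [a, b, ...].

PUSH 2  -> 2
PUSH 21 -> 2 21
SUB     -> -19
NEG     -> 19
PUSH 4  -> 19 4
PUSH 74 -> 19 4 74
SUB     -> 19 -70
NEG     -> 19 70
MUL     -> 1330
PUSH 19 -> 1330 19
MUL     -> 25270
PUSH -3 -> 25270 -3
MUL     -> -75810
PUSH -5 -> -75810 -5
DIV     -> 15162
PUSH -3 -> 15162 -3
MUL     -> -45486
PUSH 7  -> -45486 7
ADD     -> -45479
PUSH -9 -> -45479 -9
MUL     -> 409311
PUSH 7  -> 409311 7
PUSH 26 -> 409311 7 26

[409311, 7, 26]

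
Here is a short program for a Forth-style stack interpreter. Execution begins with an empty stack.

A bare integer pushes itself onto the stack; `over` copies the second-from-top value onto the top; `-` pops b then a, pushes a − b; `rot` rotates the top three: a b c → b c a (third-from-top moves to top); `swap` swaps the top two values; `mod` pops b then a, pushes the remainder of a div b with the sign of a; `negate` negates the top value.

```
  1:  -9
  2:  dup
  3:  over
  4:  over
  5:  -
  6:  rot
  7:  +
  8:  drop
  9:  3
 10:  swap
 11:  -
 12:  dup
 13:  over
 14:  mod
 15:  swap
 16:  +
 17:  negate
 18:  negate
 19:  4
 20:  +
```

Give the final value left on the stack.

-9      -9
dup     -9 -9
over    -9 -9 -9
over    -9 -9 -9 -9
-       -9 -9 0
rot     -9 0 -9
+       -9 -9
drop    -9
3       -9 3
swap    3 -9
-       12
dup     12 12
over    12 12 12
mod     12 0
swap    0 12
+       12
negate  -12
negate  12
4       12 4
+       16

16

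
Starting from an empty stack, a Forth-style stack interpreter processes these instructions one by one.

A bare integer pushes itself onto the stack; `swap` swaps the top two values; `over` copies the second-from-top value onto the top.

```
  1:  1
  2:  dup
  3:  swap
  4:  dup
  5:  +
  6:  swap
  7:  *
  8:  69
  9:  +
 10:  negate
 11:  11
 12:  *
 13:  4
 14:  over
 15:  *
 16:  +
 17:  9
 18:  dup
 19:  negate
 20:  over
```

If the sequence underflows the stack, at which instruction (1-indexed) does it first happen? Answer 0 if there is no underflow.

0

1      → 1
dup    → 1 1
swap   → 1 1
dup    → 1 1 1
+      → 1 2
swap   → 2 1
*      → 2
69     → 2 69
+      → 71
negate → -71
11     → -71 11
*      → -781
4      → -781 4
over   → -781 4 -781
*      → -781 -3124
+      → -3905
9      → -3905 9
dup    → -3905 9 9
negate → -3905 9 -9
over   → -3905 9 -9 9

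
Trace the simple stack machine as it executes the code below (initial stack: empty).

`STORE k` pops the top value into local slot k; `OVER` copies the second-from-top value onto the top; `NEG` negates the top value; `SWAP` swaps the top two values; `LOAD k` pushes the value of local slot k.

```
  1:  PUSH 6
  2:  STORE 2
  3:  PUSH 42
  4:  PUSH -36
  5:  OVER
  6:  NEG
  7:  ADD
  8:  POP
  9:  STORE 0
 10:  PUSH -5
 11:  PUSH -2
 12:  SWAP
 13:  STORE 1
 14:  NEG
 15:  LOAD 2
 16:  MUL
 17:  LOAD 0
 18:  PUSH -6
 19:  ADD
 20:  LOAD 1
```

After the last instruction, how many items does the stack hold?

3

PUSH 6   → 6
STORE 2  → (empty)
PUSH 42  → 42
PUSH -36 → 42 -36
OVER     → 42 -36 42
NEG      → 42 -36 -42
ADD      → 42 -78
POP      → 42
STORE 0  → (empty)
PUSH -5  → -5
PUSH -2  → -5 -2
SWAP     → -2 -5
STORE 1  → -2
NEG      → 2
LOAD 2   → 2 6
MUL      → 12
LOAD 0   → 12 42
PUSH -6  → 12 42 -6
ADD      → 12 36
LOAD 1   → 12 36 -5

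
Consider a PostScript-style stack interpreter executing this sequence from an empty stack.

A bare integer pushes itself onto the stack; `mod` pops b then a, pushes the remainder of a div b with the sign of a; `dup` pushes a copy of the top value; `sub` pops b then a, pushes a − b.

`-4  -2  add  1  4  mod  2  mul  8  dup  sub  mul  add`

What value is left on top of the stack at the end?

-4  : -4
-2  : -4 -2
add : -6
1   : -6 1
4   : -6 1 4
mod : -6 1
2   : -6 1 2
mul : -6 2
8   : -6 2 8
dup : -6 2 8 8
sub : -6 2 0
mul : -6 0
add : -6

-6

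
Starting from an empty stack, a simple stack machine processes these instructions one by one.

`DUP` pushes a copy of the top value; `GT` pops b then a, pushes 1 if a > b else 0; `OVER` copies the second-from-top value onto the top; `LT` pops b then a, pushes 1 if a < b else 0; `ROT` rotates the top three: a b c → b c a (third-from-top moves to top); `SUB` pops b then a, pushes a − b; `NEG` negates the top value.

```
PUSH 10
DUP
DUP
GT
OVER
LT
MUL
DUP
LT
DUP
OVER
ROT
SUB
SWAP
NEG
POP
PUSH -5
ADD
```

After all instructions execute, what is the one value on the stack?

-5

PUSH 10 → 10
DUP     → 10 10
DUP     → 10 10 10
GT      → 10 0
OVER    → 10 0 10
LT      → 10 1
MUL     → 10
DUP     → 10 10
LT      → 0
DUP     → 0 0
OVER    → 0 0 0
ROT     → 0 0 0
SUB     → 0 0
SWAP    → 0 0
NEG     → 0 0
POP     → 0
PUSH -5 → 0 -5
ADD     → -5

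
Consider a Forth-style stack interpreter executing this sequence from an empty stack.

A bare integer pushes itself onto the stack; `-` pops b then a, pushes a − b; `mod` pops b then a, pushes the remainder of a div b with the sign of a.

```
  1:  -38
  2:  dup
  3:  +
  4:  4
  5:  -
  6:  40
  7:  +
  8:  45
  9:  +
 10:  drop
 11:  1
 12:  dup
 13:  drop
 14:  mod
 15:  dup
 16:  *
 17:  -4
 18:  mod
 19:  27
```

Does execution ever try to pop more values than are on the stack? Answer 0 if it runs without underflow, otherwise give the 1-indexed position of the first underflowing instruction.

14

-38  -> [-38]
dup  -> [-38, -38]
+    -> [-76]
4    -> [-76, 4]
-    -> [-80]
40   -> [-80, 40]
+    -> [-40]
45   -> [-40, 45]
+    -> [5]
drop -> []
1    -> [1]
dup  -> [1, 1]
drop -> [1]
mod  — needs 2 operands, stack has 1 → underflow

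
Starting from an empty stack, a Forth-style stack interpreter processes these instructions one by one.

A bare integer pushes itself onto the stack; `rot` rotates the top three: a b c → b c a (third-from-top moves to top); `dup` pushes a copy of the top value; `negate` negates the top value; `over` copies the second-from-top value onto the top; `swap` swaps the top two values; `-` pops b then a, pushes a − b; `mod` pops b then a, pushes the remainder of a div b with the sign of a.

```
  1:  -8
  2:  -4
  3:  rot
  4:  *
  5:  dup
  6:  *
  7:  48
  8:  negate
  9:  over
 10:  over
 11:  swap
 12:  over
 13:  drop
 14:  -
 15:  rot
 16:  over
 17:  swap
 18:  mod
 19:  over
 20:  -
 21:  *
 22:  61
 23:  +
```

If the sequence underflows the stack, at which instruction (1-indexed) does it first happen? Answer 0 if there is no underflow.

-8 : -8
-4 : -8 -4
rot  — needs 3 operands, stack has 2 → underflow

3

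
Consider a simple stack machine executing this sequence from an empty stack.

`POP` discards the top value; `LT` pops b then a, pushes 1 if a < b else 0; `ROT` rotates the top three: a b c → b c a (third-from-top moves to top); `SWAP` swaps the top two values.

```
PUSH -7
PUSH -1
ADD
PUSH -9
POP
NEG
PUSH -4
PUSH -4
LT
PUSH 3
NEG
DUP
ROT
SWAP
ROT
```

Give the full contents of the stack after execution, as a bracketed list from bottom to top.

[8, 0, -3, -3]

PUSH -7  [-7]
PUSH -1  [-7, -1]
ADD      [-8]
PUSH -9  [-8, -9]
POP      [-8]
NEG      [8]
PUSH -4  [8, -4]
PUSH -4  [8, -4, -4]
LT       [8, 0]
PUSH 3   [8, 0, 3]
NEG      [8, 0, -3]
DUP      [8, 0, -3, -3]
ROT      [8, -3, -3, 0]
SWAP     [8, -3, 0, -3]
ROT      [8, 0, -3, -3]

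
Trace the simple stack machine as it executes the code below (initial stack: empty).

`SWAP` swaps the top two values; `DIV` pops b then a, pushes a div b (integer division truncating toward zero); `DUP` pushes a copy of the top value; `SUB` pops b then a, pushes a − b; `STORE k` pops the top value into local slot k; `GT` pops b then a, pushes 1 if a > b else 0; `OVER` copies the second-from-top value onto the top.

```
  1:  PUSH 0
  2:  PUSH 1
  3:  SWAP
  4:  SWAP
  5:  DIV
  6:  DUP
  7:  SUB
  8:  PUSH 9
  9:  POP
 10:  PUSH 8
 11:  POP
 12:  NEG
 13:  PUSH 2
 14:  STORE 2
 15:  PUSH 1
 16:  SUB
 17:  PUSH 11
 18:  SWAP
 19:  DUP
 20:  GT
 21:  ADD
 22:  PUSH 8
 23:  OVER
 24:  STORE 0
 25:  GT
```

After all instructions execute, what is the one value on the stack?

PUSH 0   0
PUSH 1   0 1
SWAP     1 0
SWAP     0 1
DIV      0
DUP      0 0
SUB      0
PUSH 9   0 9
POP      0
PUSH 8   0 8
POP      0
NEG      0
PUSH 2   0 2
STORE 2  0
PUSH 1   0 1
SUB      -1
PUSH 11  -1 11
SWAP     11 -1
DUP      11 -1 -1
GT       11 0
ADD      11
PUSH 8   11 8
OVER     11 8 11
STORE 0  11 8
GT       1

1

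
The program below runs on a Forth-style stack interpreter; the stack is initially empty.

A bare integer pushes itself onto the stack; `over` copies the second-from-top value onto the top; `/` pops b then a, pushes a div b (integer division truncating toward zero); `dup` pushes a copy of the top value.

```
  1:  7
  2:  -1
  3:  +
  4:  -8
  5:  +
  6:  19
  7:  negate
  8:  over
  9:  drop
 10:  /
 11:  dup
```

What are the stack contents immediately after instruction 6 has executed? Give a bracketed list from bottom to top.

[-2, 19]

7  → 7
-1 → 7 -1
+  → 6
-8 → 6 -8
+  → -2
19 → -2 19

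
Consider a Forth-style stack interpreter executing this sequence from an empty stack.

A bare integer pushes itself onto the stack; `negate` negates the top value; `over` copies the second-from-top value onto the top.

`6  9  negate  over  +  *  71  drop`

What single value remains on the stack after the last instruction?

-18

6      -> 6
9      -> 6 9
negate -> 6 -9
over   -> 6 -9 6
+      -> 6 -3
*      -> -18
71     -> -18 71
drop   -> -18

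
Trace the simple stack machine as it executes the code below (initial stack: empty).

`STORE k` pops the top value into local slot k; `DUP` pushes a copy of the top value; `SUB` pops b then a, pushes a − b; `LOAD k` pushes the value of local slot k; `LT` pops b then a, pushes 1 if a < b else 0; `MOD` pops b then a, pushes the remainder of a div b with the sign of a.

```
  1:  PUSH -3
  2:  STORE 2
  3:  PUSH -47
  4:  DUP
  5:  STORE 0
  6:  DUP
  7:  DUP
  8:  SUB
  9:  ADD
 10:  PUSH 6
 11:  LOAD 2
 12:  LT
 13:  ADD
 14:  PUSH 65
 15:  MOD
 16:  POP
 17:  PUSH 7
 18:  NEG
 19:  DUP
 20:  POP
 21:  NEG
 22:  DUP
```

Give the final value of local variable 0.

-47

PUSH -3  : -3
STORE 2  : (empty)
PUSH -47 : -47
DUP      : -47 -47
STORE 0  : -47
DUP      : -47 -47
DUP      : -47 -47 -47
SUB      : -47 0
ADD      : -47
PUSH 6   : -47 6
LOAD 2   : -47 6 -3
LT       : -47 0
ADD      : -47
PUSH 65  : -47 65
MOD      : -47
POP      : (empty)
PUSH 7   : 7
NEG      : -7
DUP      : -7 -7
POP      : -7
NEG      : 7
DUP      : 7 7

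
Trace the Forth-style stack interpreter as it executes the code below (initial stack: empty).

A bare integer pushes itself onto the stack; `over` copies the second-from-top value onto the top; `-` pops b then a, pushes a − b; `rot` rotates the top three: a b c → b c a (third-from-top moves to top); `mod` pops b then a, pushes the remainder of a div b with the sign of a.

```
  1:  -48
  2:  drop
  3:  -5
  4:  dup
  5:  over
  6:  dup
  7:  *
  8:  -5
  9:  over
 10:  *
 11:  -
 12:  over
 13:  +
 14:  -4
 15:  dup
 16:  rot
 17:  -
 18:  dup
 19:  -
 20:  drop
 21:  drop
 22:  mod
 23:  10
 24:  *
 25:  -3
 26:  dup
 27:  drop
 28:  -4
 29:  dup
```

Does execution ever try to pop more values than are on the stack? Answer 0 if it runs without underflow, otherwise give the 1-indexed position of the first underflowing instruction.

-48   [-48]
drop  []
-5    [-5]
dup   [-5, -5]
over  [-5, -5, -5]
dup   [-5, -5, -5, -5]
*     [-5, -5, 25]
-5    [-5, -5, 25, -5]
over  [-5, -5, 25, -5, 25]
*     [-5, -5, 25, -125]
-     [-5, -5, 150]
over  [-5, -5, 150, -5]
+     [-5, -5, 145]
-4    [-5, -5, 145, -4]
dup   [-5, -5, 145, -4, -4]
rot   [-5, -5, -4, -4, 145]
-     [-5, -5, -4, -149]
dup   [-5, -5, -4, -149, -149]
-     [-5, -5, -4, 0]
drop  [-5, -5, -4]
drop  [-5, -5]
mod   [0]
10    [0, 10]
*     [0]
-3    [0, -3]
dup   [0, -3, -3]
drop  [0, -3]
-4    [0, -3, -4]
dup   [0, -3, -4, -4]

0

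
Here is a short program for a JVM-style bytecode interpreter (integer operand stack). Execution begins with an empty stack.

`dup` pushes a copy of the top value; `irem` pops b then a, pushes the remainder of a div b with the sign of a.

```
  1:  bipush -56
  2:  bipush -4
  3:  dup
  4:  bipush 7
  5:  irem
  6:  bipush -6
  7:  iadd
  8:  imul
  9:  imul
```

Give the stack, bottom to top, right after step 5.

[-56, -4, -4]

bipush -56 : -56
bipush -4  : -56 -4
dup        : -56 -4 -4
bipush 7   : -56 -4 -4 7
irem       : -56 -4 -4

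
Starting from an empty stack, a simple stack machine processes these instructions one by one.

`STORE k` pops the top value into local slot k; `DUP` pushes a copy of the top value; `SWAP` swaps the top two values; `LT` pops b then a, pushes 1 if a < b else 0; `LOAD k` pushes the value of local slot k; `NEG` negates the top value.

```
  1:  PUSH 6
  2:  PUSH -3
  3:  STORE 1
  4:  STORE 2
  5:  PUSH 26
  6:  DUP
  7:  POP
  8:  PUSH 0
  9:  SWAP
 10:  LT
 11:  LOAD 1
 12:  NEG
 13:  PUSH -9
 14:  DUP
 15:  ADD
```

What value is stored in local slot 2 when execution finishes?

PUSH 6  -> [6]
PUSH -3 -> [6, -3]
STORE 1 -> [6]
STORE 2 -> []
PUSH 26 -> [26]
DUP     -> [26, 26]
POP     -> [26]
PUSH 0  -> [26, 0]
SWAP    -> [0, 26]
LT      -> [1]
LOAD 1  -> [1, -3]
NEG     -> [1, 3]
PUSH -9 -> [1, 3, -9]
DUP     -> [1, 3, -9, -9]
ADD     -> [1, 3, -18]

6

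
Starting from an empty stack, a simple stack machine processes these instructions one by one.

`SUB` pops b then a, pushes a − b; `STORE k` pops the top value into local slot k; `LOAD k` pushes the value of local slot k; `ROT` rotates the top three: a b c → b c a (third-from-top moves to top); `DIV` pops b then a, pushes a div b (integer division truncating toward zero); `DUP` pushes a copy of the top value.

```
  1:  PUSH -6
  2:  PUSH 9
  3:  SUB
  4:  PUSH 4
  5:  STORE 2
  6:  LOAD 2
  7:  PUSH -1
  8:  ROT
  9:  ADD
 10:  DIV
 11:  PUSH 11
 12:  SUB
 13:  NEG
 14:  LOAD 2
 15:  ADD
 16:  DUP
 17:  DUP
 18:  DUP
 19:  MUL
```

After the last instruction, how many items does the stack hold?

PUSH -6 : -6
PUSH 9  : -6 9
SUB     : -15
PUSH 4  : -15 4
STORE 2 : -15
LOAD 2  : -15 4
PUSH -1 : -15 4 -1
ROT     : 4 -1 -15
ADD     : 4 -16
DIV     : 0
PUSH 11 : 0 11
SUB     : -11
NEG     : 11
LOAD 2  : 11 4
ADD     : 15
DUP     : 15 15
DUP     : 15 15 15
DUP     : 15 15 15 15
MUL     : 15 15 225

3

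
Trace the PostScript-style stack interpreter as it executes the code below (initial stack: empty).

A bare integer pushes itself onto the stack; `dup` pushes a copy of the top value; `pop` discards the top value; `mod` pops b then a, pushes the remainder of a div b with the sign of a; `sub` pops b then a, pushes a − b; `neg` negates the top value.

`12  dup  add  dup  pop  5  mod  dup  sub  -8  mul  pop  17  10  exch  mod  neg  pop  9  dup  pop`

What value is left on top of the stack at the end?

9

12   -> 12
dup  -> 12 12
add  -> 24
dup  -> 24 24
pop  -> 24
5    -> 24 5
mod  -> 4
dup  -> 4 4
sub  -> 0
-8   -> 0 -8
mul  -> 0
pop  -> (empty)
17   -> 17
10   -> 17 10
exch -> 10 17
mod  -> 10
neg  -> -10
pop  -> (empty)
9    -> 9
dup  -> 9 9
pop  -> 9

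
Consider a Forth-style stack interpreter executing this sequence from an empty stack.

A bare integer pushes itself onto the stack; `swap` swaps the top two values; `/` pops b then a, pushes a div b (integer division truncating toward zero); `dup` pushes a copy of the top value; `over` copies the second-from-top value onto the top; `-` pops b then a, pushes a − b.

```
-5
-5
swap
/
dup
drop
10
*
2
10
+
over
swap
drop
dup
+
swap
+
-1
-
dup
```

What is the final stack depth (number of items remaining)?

2

-5    -5
-5    -5 -5
swap  -5 -5
/     1
dup   1 1
drop  1
10    1 10
*     10
2     10 2
10    10 2 10
+     10 12
over  10 12 10
swap  10 10 12
drop  10 10
dup   10 10 10
+     10 20
swap  20 10
+     30
-1    30 -1
-     31
dup   31 31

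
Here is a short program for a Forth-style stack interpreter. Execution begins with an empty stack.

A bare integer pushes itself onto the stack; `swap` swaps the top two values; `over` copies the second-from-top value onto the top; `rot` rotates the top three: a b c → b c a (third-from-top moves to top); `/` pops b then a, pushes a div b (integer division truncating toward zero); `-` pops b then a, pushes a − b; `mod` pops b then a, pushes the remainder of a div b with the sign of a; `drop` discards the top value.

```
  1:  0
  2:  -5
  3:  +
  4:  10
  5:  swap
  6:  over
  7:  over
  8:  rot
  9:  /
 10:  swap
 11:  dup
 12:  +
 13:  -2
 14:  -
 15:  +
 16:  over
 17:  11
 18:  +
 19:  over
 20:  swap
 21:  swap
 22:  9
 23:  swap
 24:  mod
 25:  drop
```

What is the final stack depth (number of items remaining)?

0    -> 0
-5   -> 0 -5
+    -> -5
10   -> -5 10
swap -> 10 -5
over -> 10 -5 10
over -> 10 -5 10 -5
rot  -> 10 10 -5 -5
/    -> 10 10 1
swap -> 10 1 10
dup  -> 10 1 10 10
+    -> 10 1 20
-2   -> 10 1 20 -2
-    -> 10 1 22
+    -> 10 23
over -> 10 23 10
11   -> 10 23 10 11
+    -> 10 23 21
over -> 10 23 21 23
swap -> 10 23 23 21
swap -> 10 23 21 23
9    -> 10 23 21 23 9
swap -> 10 23 21 9 23
mod  -> 10 23 21 9
drop -> 10 23 21

3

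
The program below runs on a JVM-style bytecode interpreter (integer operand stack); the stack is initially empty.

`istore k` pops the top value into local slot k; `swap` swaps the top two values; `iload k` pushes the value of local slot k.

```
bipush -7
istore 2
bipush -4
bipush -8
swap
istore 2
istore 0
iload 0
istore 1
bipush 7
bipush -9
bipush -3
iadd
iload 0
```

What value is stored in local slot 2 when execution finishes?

bipush -7 -> -7
istore 2  -> (empty)
bipush -4 -> -4
bipush -8 -> -4 -8
swap      -> -8 -4
istore 2  -> -8
istore 0  -> (empty)
iload 0   -> -8
istore 1  -> (empty)
bipush 7  -> 7
bipush -9 -> 7 -9
bipush -3 -> 7 -9 -3
iadd      -> 7 -12
iload 0   -> 7 -12 -8

-4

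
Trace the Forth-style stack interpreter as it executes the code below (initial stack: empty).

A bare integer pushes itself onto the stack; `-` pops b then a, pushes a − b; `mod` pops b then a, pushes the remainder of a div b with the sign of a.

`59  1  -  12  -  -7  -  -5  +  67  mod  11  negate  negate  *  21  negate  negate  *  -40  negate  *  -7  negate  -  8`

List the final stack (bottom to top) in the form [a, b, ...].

59     -> [59]
1      -> [59, 1]
-      -> [58]
12     -> [58, 12]
-      -> [46]
-7     -> [46, -7]
-      -> [53]
-5     -> [53, -5]
+      -> [48]
67     -> [48, 67]
mod    -> [48]
11     -> [48, 11]
negate -> [48, -11]
negate -> [48, 11]
*      -> [528]
21     -> [528, 21]
negate -> [528, -21]
negate -> [528, 21]
*      -> [11088]
-40    -> [11088, -40]
negate -> [11088, 40]
*      -> [443520]
-7     -> [443520, -7]
negate -> [443520, 7]
-      -> [443513]
8      -> [443513, 8]

[443513, 8]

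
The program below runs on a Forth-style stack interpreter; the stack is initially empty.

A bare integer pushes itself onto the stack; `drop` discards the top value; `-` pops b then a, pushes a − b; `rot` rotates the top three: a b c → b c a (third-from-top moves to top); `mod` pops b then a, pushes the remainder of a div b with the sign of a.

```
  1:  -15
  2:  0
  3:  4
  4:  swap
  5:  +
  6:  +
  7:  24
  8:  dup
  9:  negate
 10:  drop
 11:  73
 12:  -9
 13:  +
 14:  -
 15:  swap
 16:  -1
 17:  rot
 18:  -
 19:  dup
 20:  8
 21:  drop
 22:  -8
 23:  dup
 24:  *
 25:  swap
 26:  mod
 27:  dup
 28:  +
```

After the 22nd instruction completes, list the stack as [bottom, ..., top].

[-11, 39, 39, -8]

-15    -> -15
0      -> -15 0
4      -> -15 0 4
swap   -> -15 4 0
+      -> -15 4
+      -> -11
24     -> -11 24
dup    -> -11 24 24
negate -> -11 24 -24
drop   -> -11 24
73     -> -11 24 73
-9     -> -11 24 73 -9
+      -> -11 24 64
-      -> -11 -40
swap   -> -40 -11
-1     -> -40 -11 -1
rot    -> -11 -1 -40
-      -> -11 39
dup    -> -11 39 39
8      -> -11 39 39 8
drop   -> -11 39 39
-8     -> -11 39 39 -8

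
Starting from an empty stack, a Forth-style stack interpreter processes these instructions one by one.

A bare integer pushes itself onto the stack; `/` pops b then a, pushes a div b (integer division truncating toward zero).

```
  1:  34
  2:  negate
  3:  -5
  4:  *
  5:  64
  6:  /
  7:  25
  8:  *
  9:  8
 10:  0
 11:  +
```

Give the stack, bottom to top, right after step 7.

[2, 25]

34     : 34
negate : -34
-5     : -34 -5
*      : 170
64     : 170 64
/      : 2
25     : 2 25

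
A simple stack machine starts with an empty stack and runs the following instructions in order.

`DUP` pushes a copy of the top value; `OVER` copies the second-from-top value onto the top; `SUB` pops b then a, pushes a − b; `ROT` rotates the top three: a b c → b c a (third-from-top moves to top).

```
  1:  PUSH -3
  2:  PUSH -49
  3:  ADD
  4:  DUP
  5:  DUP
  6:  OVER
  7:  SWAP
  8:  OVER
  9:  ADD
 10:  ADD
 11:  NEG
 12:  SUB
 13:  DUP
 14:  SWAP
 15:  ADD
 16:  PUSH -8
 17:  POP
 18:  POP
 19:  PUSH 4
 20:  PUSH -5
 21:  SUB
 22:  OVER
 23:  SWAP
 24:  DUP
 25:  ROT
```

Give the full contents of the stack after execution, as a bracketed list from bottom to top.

PUSH -3  → [-3]
PUSH -49 → [-3, -49]
ADD      → [-52]
DUP      → [-52, -52]
DUP      → [-52, -52, -52]
OVER     → [-52, -52, -52, -52]
SWAP     → [-52, -52, -52, -52]
OVER     → [-52, -52, -52, -52, -52]
ADD      → [-52, -52, -52, -104]
ADD      → [-52, -52, -156]
NEG      → [-52, -52, 156]
SUB      → [-52, -208]
DUP      → [-52, -208, -208]
SWAP     → [-52, -208, -208]
ADD      → [-52, -416]
PUSH -8  → [-52, -416, -8]
POP      → [-52, -416]
POP      → [-52]
PUSH 4   → [-52, 4]
PUSH -5  → [-52, 4, -5]
SUB      → [-52, 9]
OVER     → [-52, 9, -52]
SWAP     → [-52, -52, 9]
DUP      → [-52, -52, 9, 9]
ROT      → [-52, 9, 9, -52]

[-52, 9, 9, -52]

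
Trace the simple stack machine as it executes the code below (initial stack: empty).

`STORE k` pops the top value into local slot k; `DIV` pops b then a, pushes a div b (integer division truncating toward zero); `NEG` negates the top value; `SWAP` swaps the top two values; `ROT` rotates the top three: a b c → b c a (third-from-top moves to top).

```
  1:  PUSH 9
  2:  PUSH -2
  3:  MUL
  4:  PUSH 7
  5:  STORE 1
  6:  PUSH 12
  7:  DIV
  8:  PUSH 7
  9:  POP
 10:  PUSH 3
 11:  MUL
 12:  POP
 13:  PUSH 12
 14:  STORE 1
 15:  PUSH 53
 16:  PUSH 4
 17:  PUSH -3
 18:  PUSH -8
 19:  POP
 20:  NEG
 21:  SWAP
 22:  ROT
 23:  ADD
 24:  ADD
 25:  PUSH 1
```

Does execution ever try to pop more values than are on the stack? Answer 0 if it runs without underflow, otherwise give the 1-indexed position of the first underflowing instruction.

PUSH 9  → [9]
PUSH -2 → [9, -2]
MUL     → [-18]
PUSH 7  → [-18, 7]
STORE 1 → [-18]
PUSH 12 → [-18, 12]
DIV     → [-1]
PUSH 7  → [-1, 7]
POP     → [-1]
PUSH 3  → [-1, 3]
MUL     → [-3]
POP     → []
PUSH 12 → [12]
STORE 1 → []
PUSH 53 → [53]
PUSH 4  → [53, 4]
PUSH -3 → [53, 4, -3]
PUSH -8 → [53, 4, -3, -8]
POP     → [53, 4, -3]
NEG     → [53, 4, 3]
SWAP    → [53, 3, 4]
ROT     → [3, 4, 53]
ADD     → [3, 57]
ADD     → [60]
PUSH 1  → [60, 1]

0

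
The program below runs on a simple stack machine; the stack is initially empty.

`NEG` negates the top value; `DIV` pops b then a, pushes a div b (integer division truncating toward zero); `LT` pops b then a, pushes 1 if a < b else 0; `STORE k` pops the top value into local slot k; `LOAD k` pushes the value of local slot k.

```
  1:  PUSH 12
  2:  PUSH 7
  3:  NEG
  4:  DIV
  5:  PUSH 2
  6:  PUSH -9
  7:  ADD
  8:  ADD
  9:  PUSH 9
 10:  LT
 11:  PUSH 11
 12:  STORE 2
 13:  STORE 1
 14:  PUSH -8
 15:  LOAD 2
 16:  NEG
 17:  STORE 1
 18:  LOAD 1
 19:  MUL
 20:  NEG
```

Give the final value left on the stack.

-88

PUSH 12  [12]
PUSH 7   [12, 7]
NEG      [12, -7]
DIV      [-1]
PUSH 2   [-1, 2]
PUSH -9  [-1, 2, -9]
ADD      [-1, -7]
ADD      [-8]
PUSH 9   [-8, 9]
LT       [1]
PUSH 11  [1, 11]
STORE 2  [1]
STORE 1  []
PUSH -8  [-8]
LOAD 2   [-8, 11]
NEG      [-8, -11]
STORE 1  [-8]
LOAD 1   [-8, -11]
MUL      [88]
NEG      [-88]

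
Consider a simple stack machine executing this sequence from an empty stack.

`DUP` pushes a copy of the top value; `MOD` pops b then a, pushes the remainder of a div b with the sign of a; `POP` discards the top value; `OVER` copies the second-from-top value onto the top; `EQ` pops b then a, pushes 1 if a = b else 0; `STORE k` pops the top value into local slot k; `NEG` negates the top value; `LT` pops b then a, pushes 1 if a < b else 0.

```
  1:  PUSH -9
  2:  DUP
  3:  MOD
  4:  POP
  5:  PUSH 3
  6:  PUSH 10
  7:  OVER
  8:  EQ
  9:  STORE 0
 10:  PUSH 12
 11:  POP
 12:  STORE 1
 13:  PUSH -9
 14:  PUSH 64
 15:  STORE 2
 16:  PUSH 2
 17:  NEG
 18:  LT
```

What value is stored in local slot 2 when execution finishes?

64

PUSH -9  [-9]
DUP      [-9, -9]
MOD      [0]
POP      []
PUSH 3   [3]
PUSH 10  [3, 10]
OVER     [3, 10, 3]
EQ       [3, 0]
STORE 0  [3]
PUSH 12  [3, 12]
POP      [3]
STORE 1  []
PUSH -9  [-9]
PUSH 64  [-9, 64]
STORE 2  [-9]
PUSH 2   [-9, 2]
NEG      [-9, -2]
LT       [1]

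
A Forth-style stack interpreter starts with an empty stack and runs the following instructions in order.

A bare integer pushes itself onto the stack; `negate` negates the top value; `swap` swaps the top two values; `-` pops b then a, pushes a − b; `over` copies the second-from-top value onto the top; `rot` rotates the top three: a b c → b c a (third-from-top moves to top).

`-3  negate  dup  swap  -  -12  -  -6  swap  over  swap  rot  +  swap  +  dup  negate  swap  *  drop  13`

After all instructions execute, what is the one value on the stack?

13

-3     → -3
negate → 3
dup    → 3 3
swap   → 3 3
-      → 0
-12    → 0 -12
-      → 12
-6     → 12 -6
swap   → -6 12
over   → -6 12 -6
swap   → -6 -6 12
rot    → -6 12 -6
+      → -6 6
swap   → 6 -6
+      → 0
dup    → 0 0
negate → 0 0
swap   → 0 0
*      → 0
drop   → (empty)
13     → 13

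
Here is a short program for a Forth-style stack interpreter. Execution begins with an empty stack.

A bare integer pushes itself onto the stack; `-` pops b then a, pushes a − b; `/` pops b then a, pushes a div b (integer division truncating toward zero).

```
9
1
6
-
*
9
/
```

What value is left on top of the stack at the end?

9 → [9]
1 → [9, 1]
6 → [9, 1, 6]
- → [9, -5]
* → [-45]
9 → [-45, 9]
/ → [-5]

-5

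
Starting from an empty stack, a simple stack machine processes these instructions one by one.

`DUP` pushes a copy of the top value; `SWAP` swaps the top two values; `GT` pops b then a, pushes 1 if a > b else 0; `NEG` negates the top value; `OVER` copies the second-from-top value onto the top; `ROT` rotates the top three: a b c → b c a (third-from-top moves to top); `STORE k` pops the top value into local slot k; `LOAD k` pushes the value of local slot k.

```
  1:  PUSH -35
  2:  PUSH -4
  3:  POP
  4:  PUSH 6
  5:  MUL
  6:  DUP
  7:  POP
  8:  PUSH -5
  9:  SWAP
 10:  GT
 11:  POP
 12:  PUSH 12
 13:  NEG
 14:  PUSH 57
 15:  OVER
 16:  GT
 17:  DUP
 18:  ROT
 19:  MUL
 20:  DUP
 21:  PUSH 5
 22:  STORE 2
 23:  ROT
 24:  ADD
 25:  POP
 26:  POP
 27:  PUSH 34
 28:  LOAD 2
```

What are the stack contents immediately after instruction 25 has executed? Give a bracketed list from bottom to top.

PUSH -35 : [-35]
PUSH -4  : [-35, -4]
POP      : [-35]
PUSH 6   : [-35, 6]
MUL      : [-210]
DUP      : [-210, -210]
POP      : [-210]
PUSH -5  : [-210, -5]
SWAP     : [-5, -210]
GT       : [1]
POP      : []
PUSH 12  : [12]
NEG      : [-12]
PUSH 57  : [-12, 57]
OVER     : [-12, 57, -12]
GT       : [-12, 1]
DUP      : [-12, 1, 1]
ROT      : [1, 1, -12]
MUL      : [1, -12]
DUP      : [1, -12, -12]
PUSH 5   : [1, -12, -12, 5]
STORE 2  : [1, -12, -12]
ROT      : [-12, -12, 1]
ADD      : [-12, -11]
POP      : [-12]

[-12]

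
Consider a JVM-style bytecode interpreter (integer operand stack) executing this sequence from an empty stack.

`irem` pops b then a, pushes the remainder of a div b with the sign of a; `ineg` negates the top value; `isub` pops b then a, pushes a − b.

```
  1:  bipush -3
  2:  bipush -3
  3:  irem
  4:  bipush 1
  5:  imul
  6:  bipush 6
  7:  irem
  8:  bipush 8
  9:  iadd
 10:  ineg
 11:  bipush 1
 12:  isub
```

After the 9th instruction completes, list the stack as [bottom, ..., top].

[8]

bipush -3 -> [-3]
bipush -3 -> [-3, -3]
irem      -> [0]
bipush 1  -> [0, 1]
imul      -> [0]
bipush 6  -> [0, 6]
irem      -> [0]
bipush 8  -> [0, 8]
iadd      -> [8]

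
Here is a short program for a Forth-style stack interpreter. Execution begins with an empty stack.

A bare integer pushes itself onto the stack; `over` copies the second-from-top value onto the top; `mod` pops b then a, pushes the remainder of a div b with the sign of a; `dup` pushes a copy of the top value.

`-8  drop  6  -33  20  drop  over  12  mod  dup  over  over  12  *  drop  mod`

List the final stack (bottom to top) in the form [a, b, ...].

-8   -> -8
drop -> (empty)
6    -> 6
-33  -> 6 -33
20   -> 6 -33 20
drop -> 6 -33
over -> 6 -33 6
12   -> 6 -33 6 12
mod  -> 6 -33 6
dup  -> 6 -33 6 6
over -> 6 -33 6 6 6
over -> 6 -33 6 6 6 6
12   -> 6 -33 6 6 6 6 12
*    -> 6 -33 6 6 6 72
drop -> 6 -33 6 6 6
mod  -> 6 -33 6 0

[6, -33, 6, 0]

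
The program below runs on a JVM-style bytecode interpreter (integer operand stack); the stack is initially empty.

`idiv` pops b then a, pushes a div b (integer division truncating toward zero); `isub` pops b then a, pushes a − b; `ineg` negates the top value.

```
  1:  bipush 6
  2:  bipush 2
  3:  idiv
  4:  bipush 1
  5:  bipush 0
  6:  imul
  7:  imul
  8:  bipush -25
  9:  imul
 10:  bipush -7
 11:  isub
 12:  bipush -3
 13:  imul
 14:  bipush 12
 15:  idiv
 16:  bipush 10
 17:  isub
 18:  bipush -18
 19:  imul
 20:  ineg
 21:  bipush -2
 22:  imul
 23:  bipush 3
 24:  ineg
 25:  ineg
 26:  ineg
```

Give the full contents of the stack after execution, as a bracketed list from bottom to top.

bipush 6   : 6
bipush 2   : 6 2
idiv       : 3
bipush 1   : 3 1
bipush 0   : 3 1 0
imul       : 3 0
imul       : 0
bipush -25 : 0 -25
imul       : 0
bipush -7  : 0 -7
isub       : 7
bipush -3  : 7 -3
imul       : -21
bipush 12  : -21 12
idiv       : -1
bipush 10  : -1 10
isub       : -11
bipush -18 : -11 -18
imul       : 198
ineg       : -198
bipush -2  : -198 -2
imul       : 396
bipush 3   : 396 3
ineg       : 396 -3
ineg       : 396 3
ineg       : 396 -3

[396, -3]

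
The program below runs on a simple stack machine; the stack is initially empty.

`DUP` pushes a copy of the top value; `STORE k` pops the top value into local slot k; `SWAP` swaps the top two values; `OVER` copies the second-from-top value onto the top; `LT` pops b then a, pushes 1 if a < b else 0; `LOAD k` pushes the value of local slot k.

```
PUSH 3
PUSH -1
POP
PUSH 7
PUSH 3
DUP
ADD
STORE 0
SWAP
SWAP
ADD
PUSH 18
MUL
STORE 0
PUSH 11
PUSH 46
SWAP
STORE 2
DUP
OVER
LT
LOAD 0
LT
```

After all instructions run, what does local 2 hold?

PUSH 3   3
PUSH -1  3 -1
POP      3
PUSH 7   3 7
PUSH 3   3 7 3
DUP      3 7 3 3
ADD      3 7 6
STORE 0  3 7
SWAP     7 3
SWAP     3 7
ADD      10
PUSH 18  10 18
MUL      180
STORE 0  (empty)
PUSH 11  11
PUSH 46  11 46
SWAP     46 11
STORE 2  46
DUP      46 46
OVER     46 46 46
LT       46 0
LOAD 0   46 0 180
LT       46 1

11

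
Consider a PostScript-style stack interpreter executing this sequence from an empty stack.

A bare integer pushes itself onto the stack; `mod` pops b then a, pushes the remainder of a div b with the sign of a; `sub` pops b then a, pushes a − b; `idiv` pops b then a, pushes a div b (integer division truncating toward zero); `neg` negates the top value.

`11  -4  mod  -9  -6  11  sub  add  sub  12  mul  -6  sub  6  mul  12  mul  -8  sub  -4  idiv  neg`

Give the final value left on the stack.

6374

11   -> 11
-4   -> 11 -4
mod  -> 3
-9   -> 3 -9
-6   -> 3 -9 -6
11   -> 3 -9 -6 11
sub  -> 3 -9 -17
add  -> 3 -26
sub  -> 29
12   -> 29 12
mul  -> 348
-6   -> 348 -6
sub  -> 354
6    -> 354 6
mul  -> 2124
12   -> 2124 12
mul  -> 25488
-8   -> 25488 -8
sub  -> 25496
-4   -> 25496 -4
idiv -> -6374
neg  -> 6374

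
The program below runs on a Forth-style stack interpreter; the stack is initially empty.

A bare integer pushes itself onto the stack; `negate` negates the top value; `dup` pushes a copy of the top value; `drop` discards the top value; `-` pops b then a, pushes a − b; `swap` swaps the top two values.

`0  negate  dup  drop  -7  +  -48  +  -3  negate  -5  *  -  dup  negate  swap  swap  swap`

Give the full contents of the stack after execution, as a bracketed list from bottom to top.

[40, -40]

0      -> 0
negate -> 0
dup    -> 0 0
drop   -> 0
-7     -> 0 -7
+      -> -7
-48    -> -7 -48
+      -> -55
-3     -> -55 -3
negate -> -55 3
-5     -> -55 3 -5
*      -> -55 -15
-      -> -40
dup    -> -40 -40
negate -> -40 40
swap   -> 40 -40
swap   -> -40 40
swap   -> 40 -40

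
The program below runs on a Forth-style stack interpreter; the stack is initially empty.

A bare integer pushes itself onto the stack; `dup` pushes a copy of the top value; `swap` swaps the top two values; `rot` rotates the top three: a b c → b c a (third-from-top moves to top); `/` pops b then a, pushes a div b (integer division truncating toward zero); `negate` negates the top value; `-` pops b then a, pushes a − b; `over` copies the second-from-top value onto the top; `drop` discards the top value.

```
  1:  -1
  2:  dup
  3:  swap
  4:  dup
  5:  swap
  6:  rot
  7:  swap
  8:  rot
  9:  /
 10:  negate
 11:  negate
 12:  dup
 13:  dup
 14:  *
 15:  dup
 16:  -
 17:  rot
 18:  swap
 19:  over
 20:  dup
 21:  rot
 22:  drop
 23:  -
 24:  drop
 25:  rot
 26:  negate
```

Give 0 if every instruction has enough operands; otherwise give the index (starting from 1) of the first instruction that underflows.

25

-1     : -1
dup    : -1 -1
swap   : -1 -1
dup    : -1 -1 -1
swap   : -1 -1 -1
rot    : -1 -1 -1
swap   : -1 -1 -1
rot    : -1 -1 -1
/      : -1 1
negate : -1 -1
negate : -1 1
dup    : -1 1 1
dup    : -1 1 1 1
*      : -1 1 1
dup    : -1 1 1 1
-      : -1 1 0
rot    : 1 0 -1
swap   : 1 -1 0
over   : 1 -1 0 -1
dup    : 1 -1 0 -1 -1
rot    : 1 -1 -1 -1 0
drop   : 1 -1 -1 -1
-      : 1 -1 0
drop   : 1 -1
rot  — needs 3 operands, stack has 2 → underflow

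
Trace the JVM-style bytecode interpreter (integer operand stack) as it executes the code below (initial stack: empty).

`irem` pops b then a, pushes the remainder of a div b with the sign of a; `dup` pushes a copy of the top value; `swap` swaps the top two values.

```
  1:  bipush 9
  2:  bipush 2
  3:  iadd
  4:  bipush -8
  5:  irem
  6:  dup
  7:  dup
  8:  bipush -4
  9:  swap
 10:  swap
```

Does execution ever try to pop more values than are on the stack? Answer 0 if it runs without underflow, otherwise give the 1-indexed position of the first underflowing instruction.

bipush 9   [9]
bipush 2   [9, 2]
iadd       [11]
bipush -8  [11, -8]
irem       [3]
dup        [3, 3]
dup        [3, 3, 3]
bipush -4  [3, 3, 3, -4]
swap       [3, 3, -4, 3]
swap       [3, 3, 3, -4]

0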